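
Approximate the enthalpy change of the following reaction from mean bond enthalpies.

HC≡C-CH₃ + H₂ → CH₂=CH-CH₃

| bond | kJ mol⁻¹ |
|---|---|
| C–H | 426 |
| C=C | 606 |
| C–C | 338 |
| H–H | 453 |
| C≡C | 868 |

ΔH ≈ −137 kJ

Bonds broken (reactants):
  C≡C: 1 × 868 = 868
  C–C: 1 × 338 = 338
  C–H: 4 × 426 = 1704
  H–H: 1 × 453 = 453
  Σ(broken) = 3363 kJ
Bonds formed (products):
  C–C: 1 × 338 = 338
  C–H: 6 × 426 = 2556
  C=C: 1 × 606 = 606
  Σ(formed) = 3500 kJ
ΔH = Σ(broken) − Σ(formed) = 3363 − 3500 = −137 kJ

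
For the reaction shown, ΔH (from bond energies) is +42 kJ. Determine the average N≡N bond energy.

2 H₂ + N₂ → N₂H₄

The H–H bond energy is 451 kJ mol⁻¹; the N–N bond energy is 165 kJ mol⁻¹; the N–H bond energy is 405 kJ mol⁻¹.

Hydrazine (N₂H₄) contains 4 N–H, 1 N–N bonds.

Let D be the N≡N bond energy.
Σ(broken) = 2×451 + 1×D = 902 + D
Σ(formed) = 4×405 + 1×165 = 1785
ΔH = Σ(broken) − Σ(formed) = (902 + D) − (1785) = −883 + D
Setting this equal to +42 kJ gives D = 925 kJ/mol.

D(N≡N) ≈ 925 kJ/mol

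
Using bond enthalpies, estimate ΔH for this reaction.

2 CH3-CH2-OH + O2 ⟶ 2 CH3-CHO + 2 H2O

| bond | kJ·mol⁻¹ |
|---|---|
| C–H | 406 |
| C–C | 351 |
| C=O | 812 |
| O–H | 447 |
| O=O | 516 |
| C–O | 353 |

ΔH ≈ −484 kJ

Bonds broken (reactants):
  C–C: 2 × 351 = 702
  C–H: 10 × 406 = 4060
  C–O: 2 × 353 = 706
  O–H: 2 × 447 = 894
  O=O: 1 × 516 = 516
  Σ(broken) = 6878 kJ
Bonds formed (products):
  C–C: 2 × 351 = 702
  C–H: 8 × 406 = 3248
  C=O: 2 × 812 = 1624
  O–H: 4 × 447 = 1788
  Σ(formed) = 7362 kJ
ΔH = Σ(broken) − Σ(formed) = 6878 − 7362 = −484 kJ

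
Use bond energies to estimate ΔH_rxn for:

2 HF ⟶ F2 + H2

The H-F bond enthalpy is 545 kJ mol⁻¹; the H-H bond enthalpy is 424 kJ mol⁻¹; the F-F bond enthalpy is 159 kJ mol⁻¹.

ΔH ≈ +507 kJ

Bonds broken (reactants):
  H-F: 2 × 545 = 1090
  Σ(broken) = 1090 kJ
Bonds formed (products):
  F-F: 1 × 159 = 159
  H-H: 1 × 424 = 424
  Σ(formed) = 583 kJ
ΔH = Σ(broken) − Σ(formed) = 1090 − 583 = +507 kJ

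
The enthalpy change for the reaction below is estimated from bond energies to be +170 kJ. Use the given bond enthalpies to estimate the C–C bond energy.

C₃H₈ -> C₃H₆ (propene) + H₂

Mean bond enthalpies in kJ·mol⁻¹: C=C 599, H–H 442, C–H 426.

D(C–C) ≈ 359 kJ/mol

Let D be the C–C bond energy.
Σ(broken) = 2×D + 8×426 = 3408 + 2D
Σ(formed) = 1×D + 6×426 + 1×599 + 1×442 = 3597 + D
ΔH = Σ(broken) − Σ(formed) = (3408 + 2D) − (3597 + D) = −189 + D
Setting this equal to +170 kJ gives D = 359 kJ/mol.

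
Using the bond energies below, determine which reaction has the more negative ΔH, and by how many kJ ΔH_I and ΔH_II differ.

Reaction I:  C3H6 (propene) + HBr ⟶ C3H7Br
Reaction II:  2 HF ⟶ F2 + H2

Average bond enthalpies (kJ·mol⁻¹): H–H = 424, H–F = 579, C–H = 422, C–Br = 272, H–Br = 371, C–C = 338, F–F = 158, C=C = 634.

Reaction I:
  Bonds broken (reactants):
    C–C: 1 × 338 = 338
    C–H: 6 × 422 = 2532
    C=C: 1 × 634 = 634
    H–Br: 1 × 371 = 371
    Σ(broken) = 3875 kJ
  Bonds formed (products):
    C–Br: 1 × 272 = 272
    C–C: 2 × 338 = 676
    C–H: 7 × 422 = 2954
    Σ(formed) = 3902 kJ
  ΔH_I = 3875 − 3902 = −27 kJ
Reaction II:
  Bonds broken (reactants):
    H–F: 2 × 579 = 1158
    Σ(broken) = 1158 kJ
  Bonds formed (products):
    F–F: 1 × 158 = 158
    H–H: 1 × 424 = 424
    Σ(formed) = 582 kJ
  ΔH_II = 1158 − 582 = +576 kJ
ΔH_I − ΔH_II = −603 kJ, so reaction I has the more negative ΔH; |ΔH_I − ΔH_II| = 603 kJ.

Reaction I, by 603 kJ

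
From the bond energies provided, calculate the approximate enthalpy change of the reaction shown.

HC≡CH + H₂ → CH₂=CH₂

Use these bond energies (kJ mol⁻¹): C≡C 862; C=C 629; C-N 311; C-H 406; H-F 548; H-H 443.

ΔH ≈ −136 kJ

Bonds broken (reactants):
  C≡C: 1 × 862 = 862
  C-H: 2 × 406 = 812
  H-H: 1 × 443 = 443
  Σ(broken) = 2117 kJ
Bonds formed (products):
  C-H: 4 × 406 = 1624
  C=C: 1 × 629 = 629
  Σ(formed) = 2253 kJ
ΔH = Σ(broken) − Σ(formed) = 2117 − 2253 = −136 kJ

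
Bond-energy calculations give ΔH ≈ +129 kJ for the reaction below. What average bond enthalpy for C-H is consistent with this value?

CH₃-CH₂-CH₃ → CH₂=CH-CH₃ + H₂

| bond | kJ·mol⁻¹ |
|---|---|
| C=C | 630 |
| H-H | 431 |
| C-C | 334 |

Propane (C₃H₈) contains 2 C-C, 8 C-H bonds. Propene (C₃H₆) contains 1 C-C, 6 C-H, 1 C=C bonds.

D(C-H) ≈ 428 kJ/mol

Let D be the C-H bond energy.
Σ(broken) = 2×334 + 8×D = 668 + 8D
Σ(formed) = 1×334 + 6×D + 1×630 + 1×431 = 1395 + 6D
ΔH = Σ(broken) − Σ(formed) = (668 + 8D) − (1395 + 6D) = −727 + 2D
Setting this equal to +129 kJ gives 2D = 856, so D = 428 kJ/mol.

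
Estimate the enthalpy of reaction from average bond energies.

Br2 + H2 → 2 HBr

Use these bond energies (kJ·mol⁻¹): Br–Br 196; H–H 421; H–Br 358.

ΔH ≈ −99 kJ

Bonds broken (reactants):
  Br–Br: 1 × 196 = 196
  H–H: 1 × 421 = 421
  Σ(broken) = 617 kJ
Bonds formed (products):
  H–Br: 2 × 358 = 716
  Σ(formed) = 716 kJ
ΔH = Σ(broken) − Σ(formed) = 617 − 716 = −99 kJ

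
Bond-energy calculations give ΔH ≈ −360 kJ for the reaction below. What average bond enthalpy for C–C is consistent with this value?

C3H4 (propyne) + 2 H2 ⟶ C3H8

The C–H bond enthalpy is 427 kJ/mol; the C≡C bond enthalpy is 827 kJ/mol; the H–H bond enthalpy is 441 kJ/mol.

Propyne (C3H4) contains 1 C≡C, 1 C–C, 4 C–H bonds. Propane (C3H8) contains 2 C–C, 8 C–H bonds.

D(C–C) ≈ 361 kJ/mol

Let D be the C–C bond energy.
Σ(broken) = 1×827 + 1×D + 4×427 + 2×441 = 3417 + D
Σ(formed) = 2×D + 8×427 = 3416 + 2D
ΔH = Σ(broken) − Σ(formed) = (3417 + D) − (3416 + 2D) = +1 − D
Setting this equal to −360 kJ gives D = 361 kJ/mol.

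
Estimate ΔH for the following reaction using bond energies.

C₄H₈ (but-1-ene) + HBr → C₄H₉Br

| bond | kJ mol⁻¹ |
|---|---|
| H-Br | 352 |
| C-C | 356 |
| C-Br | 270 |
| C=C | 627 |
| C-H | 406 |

ΔH ≈ −53 kJ

Bonds broken (reactants):
  C-C: 2 × 356 = 712
  C-H: 8 × 406 = 3248
  C=C: 1 × 627 = 627
  H-Br: 1 × 352 = 352
  Σ(broken) = 4939 kJ
Bonds formed (products):
  C-Br: 1 × 270 = 270
  C-C: 3 × 356 = 1068
  C-H: 9 × 406 = 3654
  Σ(formed) = 4992 kJ
ΔH = Σ(broken) − Σ(formed) = 4939 − 4992 = −53 kJ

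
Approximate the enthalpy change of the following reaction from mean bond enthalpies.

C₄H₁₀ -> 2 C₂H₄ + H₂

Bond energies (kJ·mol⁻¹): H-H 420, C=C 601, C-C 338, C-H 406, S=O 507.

ΔH ≈ +204 kJ

Bonds broken (reactants):
  C-C: 3 × 338 = 1014
  C-H: 10 × 406 = 4060
  Σ(broken) = 5074 kJ
Bonds formed (products):
  C-H: 8 × 406 = 3248
  C=C: 2 × 601 = 1202
  H-H: 1 × 420 = 420
  Σ(formed) = 4870 kJ
ΔH = Σ(broken) − Σ(formed) = 5074 − 4870 = +204 kJ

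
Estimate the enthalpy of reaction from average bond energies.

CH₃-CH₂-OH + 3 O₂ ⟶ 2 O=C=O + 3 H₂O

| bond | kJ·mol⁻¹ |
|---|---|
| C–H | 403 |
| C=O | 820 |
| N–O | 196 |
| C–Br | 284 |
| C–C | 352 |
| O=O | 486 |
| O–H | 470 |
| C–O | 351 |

Bonds broken (reactants):
  C–C: 1 × 352 = 352
  C–H: 5 × 403 = 2015
  C–O: 1 × 351 = 351
  O–H: 1 × 470 = 470
  O=O: 3 × 486 = 1458
  Σ(broken) = 4646 kJ
Bonds formed (products):
  C=O: 4 × 820 = 3280
  O–H: 6 × 470 = 2820
  Σ(formed) = 6100 kJ
ΔH = Σ(broken) − Σ(formed) = 4646 − 6100 = −1454 kJ

ΔH ≈ −1454 kJ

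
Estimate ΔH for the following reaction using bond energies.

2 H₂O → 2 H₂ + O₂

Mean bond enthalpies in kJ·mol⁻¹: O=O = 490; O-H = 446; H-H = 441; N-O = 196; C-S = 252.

Bonds broken (reactants):
  O-H: 4 × 446 = 1784
  Σ(broken) = 1784 kJ
Bonds formed (products):
  H-H: 2 × 441 = 882
  O=O: 1 × 490 = 490
  Σ(formed) = 1372 kJ
ΔH = Σ(broken) − Σ(formed) = 1784 − 1372 = +412 kJ

ΔH ≈ +412 kJ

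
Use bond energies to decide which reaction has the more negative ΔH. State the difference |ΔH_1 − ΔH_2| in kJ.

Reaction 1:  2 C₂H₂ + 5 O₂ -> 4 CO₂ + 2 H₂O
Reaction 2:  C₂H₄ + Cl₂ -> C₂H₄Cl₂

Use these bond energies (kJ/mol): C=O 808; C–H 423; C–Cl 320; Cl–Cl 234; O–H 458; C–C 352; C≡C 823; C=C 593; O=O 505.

Reaction 1:
  Bonds broken (reactants):
    C≡C: 2 × 823 = 1646
    C–H: 4 × 423 = 1692
    O=O: 5 × 505 = 2525
    Σ(broken) = 5863 kJ
  Bonds formed (products):
    C=O: 8 × 808 = 6464
    O–H: 4 × 458 = 1832
    Σ(formed) = 8296 kJ
  ΔH_1 = 5863 − 8296 = −2433 kJ
Reaction 2:
  Bonds broken (reactants):
    C–H: 4 × 423 = 1692
    C=C: 1 × 593 = 593
    Cl–Cl: 1 × 234 = 234
    Σ(broken) = 2519 kJ
  Bonds formed (products):
    C–C: 1 × 352 = 352
    C–Cl: 2 × 320 = 640
    C–H: 4 × 423 = 1692
    Σ(formed) = 2684 kJ
  ΔH_2 = 2519 − 2684 = −165 kJ
ΔH_1 − ΔH_2 = −2268 kJ, so reaction 1 has the more negative ΔH; |ΔH_1 − ΔH_2| = 2268 kJ.

Reaction 1, by 2268 kJ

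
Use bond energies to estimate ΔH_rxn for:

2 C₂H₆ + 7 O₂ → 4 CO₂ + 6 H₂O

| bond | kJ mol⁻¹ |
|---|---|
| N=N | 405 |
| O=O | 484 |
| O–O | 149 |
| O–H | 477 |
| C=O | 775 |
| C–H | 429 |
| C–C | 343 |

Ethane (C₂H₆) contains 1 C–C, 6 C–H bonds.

Bonds broken (reactants):
  C–C: 2 × 343 = 686
  C–H: 12 × 429 = 5148
  O=O: 7 × 484 = 3388
  Σ(broken) = 9222 kJ
Bonds formed (products):
  C=O: 8 × 775 = 6200
  O–H: 12 × 477 = 5724
  Σ(formed) = 11924 kJ
ΔH = Σ(broken) − Σ(formed) = 9222 − 11924 = −2702 kJ

ΔH ≈ −2702 kJ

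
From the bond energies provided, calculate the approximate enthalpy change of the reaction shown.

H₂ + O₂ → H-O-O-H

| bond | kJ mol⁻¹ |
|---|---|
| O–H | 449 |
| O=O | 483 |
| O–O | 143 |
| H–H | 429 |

Bonds broken (reactants):
  H–H: 1 × 429 = 429
  O=O: 1 × 483 = 483
  Σ(broken) = 912 kJ
Bonds formed (products):
  O–H: 2 × 449 = 898
  O–O: 1 × 143 = 143
  Σ(formed) = 1041 kJ
ΔH = Σ(broken) − Σ(formed) = 912 − 1041 = −129 kJ

ΔH ≈ −129 kJ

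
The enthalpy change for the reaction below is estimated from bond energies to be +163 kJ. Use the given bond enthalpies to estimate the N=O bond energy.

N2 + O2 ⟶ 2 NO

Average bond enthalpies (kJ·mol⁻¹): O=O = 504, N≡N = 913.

D(N=O) ≈ 627 kJ/mol

Let D be the N=O bond energy.
Σ(broken) = 1×913 + 1×504 = 1417
Σ(formed) = 2×D = 2D
ΔH = Σ(broken) − Σ(formed) = (1417) − (2D) = +1417 − 2D
Setting this equal to +163 kJ gives 2D = 1254, so D = 627 kJ/mol.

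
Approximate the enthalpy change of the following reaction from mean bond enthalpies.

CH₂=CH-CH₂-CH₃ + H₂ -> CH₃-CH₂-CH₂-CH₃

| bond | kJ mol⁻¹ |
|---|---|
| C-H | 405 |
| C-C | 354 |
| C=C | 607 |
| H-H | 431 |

ΔH ≈ −126 kJ

Bonds broken (reactants):
  C-C: 2 × 354 = 708
  C-H: 8 × 405 = 3240
  C=C: 1 × 607 = 607
  H-H: 1 × 431 = 431
  Σ(broken) = 4986 kJ
Bonds formed (products):
  C-C: 3 × 354 = 1062
  C-H: 10 × 405 = 4050
  Σ(formed) = 5112 kJ
ΔH = Σ(broken) − Σ(formed) = 4986 − 5112 = −126 kJ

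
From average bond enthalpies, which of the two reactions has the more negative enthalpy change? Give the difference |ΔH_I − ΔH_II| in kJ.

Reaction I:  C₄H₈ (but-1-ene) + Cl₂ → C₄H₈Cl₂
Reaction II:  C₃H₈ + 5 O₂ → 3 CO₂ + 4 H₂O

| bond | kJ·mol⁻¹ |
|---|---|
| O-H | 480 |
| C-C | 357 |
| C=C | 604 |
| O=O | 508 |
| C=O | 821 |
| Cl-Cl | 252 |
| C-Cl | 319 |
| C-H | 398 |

Reaction II, by 2189 kJ

Reaction I:
  Bonds broken (reactants):
    C-C: 2 × 357 = 714
    C-H: 8 × 398 = 3184
    C=C: 1 × 604 = 604
    Cl-Cl: 1 × 252 = 252
    Σ(broken) = 4754 kJ
  Bonds formed (products):
    C-C: 3 × 357 = 1071
    C-Cl: 2 × 319 = 638
    C-H: 8 × 398 = 3184
    Σ(formed) = 4893 kJ
  ΔH_I = 4754 − 4893 = −139 kJ
Reaction II:
  Bonds broken (reactants):
    C-C: 2 × 357 = 714
    C-H: 8 × 398 = 3184
    O=O: 5 × 508 = 2540
    Σ(broken) = 6438 kJ
  Bonds formed (products):
    C=O: 6 × 821 = 4926
    O-H: 8 × 480 = 3840
    Σ(formed) = 8766 kJ
  ΔH_II = 6438 − 8766 = −2328 kJ
ΔH_I − ΔH_II = +2189 kJ, so reaction II has the more negative ΔH; |ΔH_I − ΔH_II| = 2189 kJ.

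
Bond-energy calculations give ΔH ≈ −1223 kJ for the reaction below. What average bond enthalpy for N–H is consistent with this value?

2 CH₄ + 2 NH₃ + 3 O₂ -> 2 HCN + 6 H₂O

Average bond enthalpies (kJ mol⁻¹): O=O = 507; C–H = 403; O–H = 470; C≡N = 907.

Let D be the N–H bond energy.
Σ(broken) = 8×403 + 6×D + 3×507 = 4745 + 6D
Σ(formed) = 2×907 + 2×403 + 12×470 = 8260
ΔH = Σ(broken) − Σ(formed) = (4745 + 6D) − (8260) = −3515 + 6D
Setting this equal to −1223 kJ gives 6D = 2292, so D = 382 kJ/mol.

D(N–H) ≈ 382 kJ/mol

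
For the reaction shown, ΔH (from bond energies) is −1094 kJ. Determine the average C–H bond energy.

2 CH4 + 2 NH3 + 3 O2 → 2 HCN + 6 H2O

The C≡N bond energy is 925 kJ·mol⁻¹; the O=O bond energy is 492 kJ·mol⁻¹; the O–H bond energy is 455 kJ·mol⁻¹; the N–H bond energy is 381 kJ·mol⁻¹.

D(C–H) ≈ 409 kJ/mol

Let D be the C–H bond energy.
Σ(broken) = 8×D + 6×381 + 3×492 = 3762 + 8D
Σ(formed) = 2×925 + 2×D + 12×455 = 7310 + 2D
ΔH = Σ(broken) − Σ(formed) = (3762 + 8D) − (7310 + 2D) = −3548 + 6D
Setting this equal to −1094 kJ gives 6D = 2454, so D = 409 kJ/mol.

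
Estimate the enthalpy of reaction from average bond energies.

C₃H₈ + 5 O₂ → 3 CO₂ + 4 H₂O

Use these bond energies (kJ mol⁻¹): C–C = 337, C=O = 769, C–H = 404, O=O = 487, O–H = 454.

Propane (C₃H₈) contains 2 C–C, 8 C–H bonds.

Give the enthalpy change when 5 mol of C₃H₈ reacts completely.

ΔH = −9525 kJ

Bonds broken (reactants):
  C–C: 2 × 337 = 674
  C–H: 8 × 404 = 3232
  O=O: 5 × 487 = 2435
  Σ(broken) = 6341 kJ
Bonds formed (products):
  C=O: 6 × 769 = 4614
  O–H: 8 × 454 = 3632
  Σ(formed) = 8246 kJ
ΔH = Σ(broken) − Σ(formed) = 6341 − 8246 = −1905 kJ
For 5× the reaction as written: 5 × (−1905) = −9525 kJ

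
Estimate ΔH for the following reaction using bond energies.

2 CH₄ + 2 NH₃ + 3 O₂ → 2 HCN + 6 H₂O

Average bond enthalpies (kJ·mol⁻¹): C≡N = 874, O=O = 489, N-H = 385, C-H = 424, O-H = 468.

ΔH ≈ −1043 kJ

Bonds broken (reactants):
  C-H: 8 × 424 = 3392
  N-H: 6 × 385 = 2310
  O=O: 3 × 489 = 1467
  Σ(broken) = 7169 kJ
Bonds formed (products):
  C≡N: 2 × 874 = 1748
  C-H: 2 × 424 = 848
  O-H: 12 × 468 = 5616
  Σ(formed) = 8212 kJ
ΔH = Σ(broken) − Σ(formed) = 7169 − 8212 = −1043 kJ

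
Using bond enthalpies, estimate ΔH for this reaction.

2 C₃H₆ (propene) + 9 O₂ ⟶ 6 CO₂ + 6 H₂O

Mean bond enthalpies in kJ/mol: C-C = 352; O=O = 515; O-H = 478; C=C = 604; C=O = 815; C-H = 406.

Bonds broken (reactants):
  C-C: 2 × 352 = 704
  C-H: 12 × 406 = 4872
  C=C: 2 × 604 = 1208
  O=O: 9 × 515 = 4635
  Σ(broken) = 11419 kJ
Bonds formed (products):
  C=O: 12 × 815 = 9780
  O-H: 12 × 478 = 5736
  Σ(formed) = 15516 kJ
ΔH = Σ(broken) − Σ(formed) = 11419 − 15516 = −4097 kJ

ΔH ≈ −4097 kJ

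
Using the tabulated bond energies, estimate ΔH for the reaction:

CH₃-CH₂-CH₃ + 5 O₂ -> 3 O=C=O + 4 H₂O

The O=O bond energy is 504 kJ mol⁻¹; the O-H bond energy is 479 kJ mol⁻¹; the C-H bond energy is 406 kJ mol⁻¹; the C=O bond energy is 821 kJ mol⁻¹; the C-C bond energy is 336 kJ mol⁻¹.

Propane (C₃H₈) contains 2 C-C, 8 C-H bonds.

Bonds broken (reactants):
  C-C: 2 × 336 = 672
  C-H: 8 × 406 = 3248
  O=O: 5 × 504 = 2520
  Σ(broken) = 6440 kJ
Bonds formed (products):
  C=O: 6 × 821 = 4926
  O-H: 8 × 479 = 3832
  Σ(formed) = 8758 kJ
ΔH = Σ(broken) − Σ(formed) = 6440 − 8758 = −2318 kJ

ΔH ≈ −2318 kJ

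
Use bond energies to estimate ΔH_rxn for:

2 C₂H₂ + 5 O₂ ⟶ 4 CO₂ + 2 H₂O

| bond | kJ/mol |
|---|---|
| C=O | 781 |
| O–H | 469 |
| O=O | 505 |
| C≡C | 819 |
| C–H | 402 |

ΔH ≈ −2353 kJ

Bonds broken (reactants):
  C≡C: 2 × 819 = 1638
  C–H: 4 × 402 = 1608
  O=O: 5 × 505 = 2525
  Σ(broken) = 5771 kJ
Bonds formed (products):
  C=O: 8 × 781 = 6248
  O–H: 4 × 469 = 1876
  Σ(formed) = 8124 kJ
ΔH = Σ(broken) − Σ(formed) = 5771 − 8124 = −2353 kJ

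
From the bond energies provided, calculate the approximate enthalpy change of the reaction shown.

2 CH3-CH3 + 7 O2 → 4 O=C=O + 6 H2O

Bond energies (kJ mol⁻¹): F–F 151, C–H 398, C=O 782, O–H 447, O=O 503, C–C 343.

Bonds broken (reactants):
  C–C: 2 × 343 = 686
  C–H: 12 × 398 = 4776
  O=O: 7 × 503 = 3521
  Σ(broken) = 8983 kJ
Bonds formed (products):
  C=O: 8 × 782 = 6256
  O–H: 12 × 447 = 5364
  Σ(formed) = 11620 kJ
ΔH = Σ(broken) − Σ(formed) = 8983 − 11620 = −2637 kJ

ΔH ≈ −2637 kJ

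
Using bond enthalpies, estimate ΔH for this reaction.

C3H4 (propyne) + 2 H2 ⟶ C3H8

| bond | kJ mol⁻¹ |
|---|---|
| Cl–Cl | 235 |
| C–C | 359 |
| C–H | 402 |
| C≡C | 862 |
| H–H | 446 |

ΔH ≈ −213 kJ

Bonds broken (reactants):
  C≡C: 1 × 862 = 862
  C–C: 1 × 359 = 359
  C–H: 4 × 402 = 1608
  H–H: 2 × 446 = 892
  Σ(broken) = 3721 kJ
Bonds formed (products):
  C–C: 2 × 359 = 718
  C–H: 8 × 402 = 3216
  Σ(formed) = 3934 kJ
ΔH = Σ(broken) − Σ(formed) = 3721 − 3934 = −213 kJ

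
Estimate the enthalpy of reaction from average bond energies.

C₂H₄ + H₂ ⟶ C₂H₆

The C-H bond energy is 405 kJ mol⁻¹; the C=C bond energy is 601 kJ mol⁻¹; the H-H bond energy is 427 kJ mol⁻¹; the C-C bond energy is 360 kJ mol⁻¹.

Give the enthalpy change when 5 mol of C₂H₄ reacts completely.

Bonds broken (reactants):
  C-H: 4 × 405 = 1620
  C=C: 1 × 601 = 601
  H-H: 1 × 427 = 427
  Σ(broken) = 2648 kJ
Bonds formed (products):
  C-C: 1 × 360 = 360
  C-H: 6 × 405 = 2430
  Σ(formed) = 2790 kJ
ΔH = Σ(broken) − Σ(formed) = 2648 − 2790 = −142 kJ
For 5× the reaction as written: 5 × (−142) = −710 kJ

ΔH = −710 kJ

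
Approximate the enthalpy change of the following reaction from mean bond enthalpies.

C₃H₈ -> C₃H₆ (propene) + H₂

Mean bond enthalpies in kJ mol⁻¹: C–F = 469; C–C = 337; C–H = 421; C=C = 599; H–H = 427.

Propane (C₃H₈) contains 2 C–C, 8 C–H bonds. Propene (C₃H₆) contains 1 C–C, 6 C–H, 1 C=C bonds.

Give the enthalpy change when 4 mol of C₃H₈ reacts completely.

ΔH = +612 kJ

Bonds broken (reactants):
  C–C: 2 × 337 = 674
  C–H: 8 × 421 = 3368
  Σ(broken) = 4042 kJ
Bonds formed (products):
  C–C: 1 × 337 = 337
  C–H: 6 × 421 = 2526
  C=C: 1 × 599 = 599
  H–H: 1 × 427 = 427
  Σ(formed) = 3889 kJ
ΔH = Σ(broken) − Σ(formed) = 4042 − 3889 = +153 kJ
For 4× the reaction as written: 4 × (+153) = +612 kJ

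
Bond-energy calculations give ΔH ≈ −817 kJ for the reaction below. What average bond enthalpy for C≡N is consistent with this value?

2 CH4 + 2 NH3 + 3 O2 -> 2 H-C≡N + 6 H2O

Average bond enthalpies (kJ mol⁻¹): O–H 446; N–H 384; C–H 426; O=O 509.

D(C≡N) ≈ 926 kJ/mol

Let D be the C≡N bond energy.
Σ(broken) = 8×426 + 6×384 + 3×509 = 7239
Σ(formed) = 2×D + 2×426 + 12×446 = 6204 + 2D
ΔH = Σ(broken) − Σ(formed) = (7239) − (6204 + 2D) = +1035 − 2D
Setting this equal to −817 kJ gives 2D = 1852, so D = 926 kJ/mol.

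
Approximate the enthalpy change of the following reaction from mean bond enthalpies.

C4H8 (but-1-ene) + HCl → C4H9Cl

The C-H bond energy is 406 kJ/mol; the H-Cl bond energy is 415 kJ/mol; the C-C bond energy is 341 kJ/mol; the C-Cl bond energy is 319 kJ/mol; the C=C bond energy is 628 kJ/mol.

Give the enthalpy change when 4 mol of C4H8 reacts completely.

ΔH = −92 kJ

Bonds broken (reactants):
  C-C: 2 × 341 = 682
  C-H: 8 × 406 = 3248
  C=C: 1 × 628 = 628
  H-Cl: 1 × 415 = 415
  Σ(broken) = 4973 kJ
Bonds formed (products):
  C-C: 3 × 341 = 1023
  C-Cl: 1 × 319 = 319
  C-H: 9 × 406 = 3654
  Σ(formed) = 4996 kJ
ΔH = Σ(broken) − Σ(formed) = 4973 − 4996 = −23 kJ
For 4× the reaction as written: 4 × (−23) = −92 kJ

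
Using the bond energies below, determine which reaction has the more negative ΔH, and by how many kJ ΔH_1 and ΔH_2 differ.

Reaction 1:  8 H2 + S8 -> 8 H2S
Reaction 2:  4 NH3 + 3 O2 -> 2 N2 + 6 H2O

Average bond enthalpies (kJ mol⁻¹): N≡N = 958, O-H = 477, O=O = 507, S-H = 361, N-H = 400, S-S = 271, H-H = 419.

Reaction 2, by 1063 kJ

Reaction 1:
  Bonds broken (reactants):
    H-H: 8 × 419 = 3352
    S-S: 8 × 271 = 2168
    Σ(broken) = 5520 kJ
  Bonds formed (products):
    S-H: 16 × 361 = 5776
    Σ(formed) = 5776 kJ
  ΔH_1 = 5520 − 5776 = −256 kJ
Reaction 2:
  Bonds broken (reactants):
    N-H: 12 × 400 = 4800
    O=O: 3 × 507 = 1521
    Σ(broken) = 6321 kJ
  Bonds formed (products):
    N≡N: 2 × 958 = 1916
    O-H: 12 × 477 = 5724
    Σ(formed) = 7640 kJ
  ΔH_2 = 6321 − 7640 = −1319 kJ
ΔH_1 − ΔH_2 = +1063 kJ, so reaction 2 has the more negative ΔH; |ΔH_1 − ΔH_2| = 1063 kJ.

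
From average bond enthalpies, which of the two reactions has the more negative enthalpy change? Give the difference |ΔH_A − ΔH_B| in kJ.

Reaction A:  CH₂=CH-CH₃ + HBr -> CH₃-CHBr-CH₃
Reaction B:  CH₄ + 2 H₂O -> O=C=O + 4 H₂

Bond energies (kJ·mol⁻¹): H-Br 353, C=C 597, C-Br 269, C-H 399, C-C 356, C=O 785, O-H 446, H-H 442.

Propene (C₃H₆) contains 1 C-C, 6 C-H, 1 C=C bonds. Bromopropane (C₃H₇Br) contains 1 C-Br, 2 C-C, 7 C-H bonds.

Reaction A:
  Bonds broken (reactants):
    C-C: 1 × 356 = 356
    C-H: 6 × 399 = 2394
    C=C: 1 × 597 = 597
    H-Br: 1 × 353 = 353
    Σ(broken) = 3700 kJ
  Bonds formed (products):
    C-Br: 1 × 269 = 269
    C-C: 2 × 356 = 712
    C-H: 7 × 399 = 2793
    Σ(formed) = 3774 kJ
  ΔH_A = 3700 − 3774 = −74 kJ
Reaction B:
  Bonds broken (reactants):
    C-H: 4 × 399 = 1596
    O-H: 4 × 446 = 1784
    Σ(broken) = 3380 kJ
  Bonds formed (products):
    C=O: 2 × 785 = 1570
    H-H: 4 × 442 = 1768
    Σ(formed) = 3338 kJ
  ΔH_B = 3380 − 3338 = +42 kJ
ΔH_A − ΔH_B = −116 kJ, so reaction A has the more negative ΔH; |ΔH_A − ΔH_B| = 116 kJ.

Reaction A, by 116 kJ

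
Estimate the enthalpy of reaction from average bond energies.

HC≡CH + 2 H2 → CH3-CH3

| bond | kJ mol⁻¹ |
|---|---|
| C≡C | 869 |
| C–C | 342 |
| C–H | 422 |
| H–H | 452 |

ΔH ≈ −257 kJ

Bonds broken (reactants):
  C≡C: 1 × 869 = 869
  C–H: 2 × 422 = 844
  H–H: 2 × 452 = 904
  Σ(broken) = 2617 kJ
Bonds formed (products):
  C–C: 1 × 342 = 342
  C–H: 6 × 422 = 2532
  Σ(formed) = 2874 kJ
ΔH = Σ(broken) − Σ(formed) = 2617 − 2874 = −257 kJ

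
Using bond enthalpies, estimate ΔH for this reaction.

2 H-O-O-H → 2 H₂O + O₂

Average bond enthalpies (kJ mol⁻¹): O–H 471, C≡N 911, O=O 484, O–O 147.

Bonds broken (reactants):
  O–H: 4 × 471 = 1884
  O–O: 2 × 147 = 294
  Σ(broken) = 2178 kJ
Bonds formed (products):
  O–H: 4 × 471 = 1884
  O=O: 1 × 484 = 484
  Σ(formed) = 2368 kJ
ΔH = Σ(broken) − Σ(formed) = 2178 − 2368 = −190 kJ

ΔH ≈ −190 kJ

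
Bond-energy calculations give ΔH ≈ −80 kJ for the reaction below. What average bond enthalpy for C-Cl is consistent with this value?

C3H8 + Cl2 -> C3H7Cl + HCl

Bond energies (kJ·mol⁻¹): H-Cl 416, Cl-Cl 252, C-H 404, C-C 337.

Let D be the C-Cl bond energy.
Σ(broken) = 2×337 + 8×404 + 1×252 = 4158
Σ(formed) = 2×337 + 1×D + 7×404 + 1×416 = 3918 + D
ΔH = Σ(broken) − Σ(formed) = (4158) − (3918 + D) = +240 − D
Setting this equal to −80 kJ gives D = 320 kJ/mol.

D(C-Cl) ≈ 320 kJ/mol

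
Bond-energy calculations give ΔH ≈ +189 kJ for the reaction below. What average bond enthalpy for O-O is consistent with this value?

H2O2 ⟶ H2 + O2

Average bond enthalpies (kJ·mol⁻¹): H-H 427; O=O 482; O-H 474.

D(O-O) ≈ 150 kJ/mol

Let D be the O-O bond energy.
Σ(broken) = 2×474 + 1×D = 948 + D
Σ(formed) = 1×427 + 1×482 = 909
ΔH = Σ(broken) − Σ(formed) = (948 + D) − (909) = +39 + D
Setting this equal to +189 kJ gives D = 150 kJ/mol.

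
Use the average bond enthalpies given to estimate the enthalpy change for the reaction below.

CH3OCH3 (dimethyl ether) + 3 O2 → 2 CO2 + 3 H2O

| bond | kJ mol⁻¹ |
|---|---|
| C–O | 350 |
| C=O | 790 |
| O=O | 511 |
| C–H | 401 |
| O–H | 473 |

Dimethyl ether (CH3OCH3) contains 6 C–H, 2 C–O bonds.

Bonds broken (reactants):
  C–H: 6 × 401 = 2406
  C–O: 2 × 350 = 700
  O=O: 3 × 511 = 1533
  Σ(broken) = 4639 kJ
Bonds formed (products):
  C=O: 4 × 790 = 3160
  O–H: 6 × 473 = 2838
  Σ(formed) = 5998 kJ
ΔH = Σ(broken) − Σ(formed) = 4639 − 5998 = −1359 kJ

ΔH ≈ −1359 kJ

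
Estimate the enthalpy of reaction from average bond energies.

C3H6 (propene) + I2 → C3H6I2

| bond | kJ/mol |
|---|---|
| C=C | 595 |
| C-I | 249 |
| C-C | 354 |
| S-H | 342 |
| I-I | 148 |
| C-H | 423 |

ΔH ≈ −109 kJ

Bonds broken (reactants):
  C-C: 1 × 354 = 354
  C-H: 6 × 423 = 2538
  C=C: 1 × 595 = 595
  I-I: 1 × 148 = 148
  Σ(broken) = 3635 kJ
Bonds formed (products):
  C-C: 2 × 354 = 708
  C-H: 6 × 423 = 2538
  C-I: 2 × 249 = 498
  Σ(formed) = 3744 kJ
ΔH = Σ(broken) − Σ(formed) = 3635 − 3744 = −109 kJ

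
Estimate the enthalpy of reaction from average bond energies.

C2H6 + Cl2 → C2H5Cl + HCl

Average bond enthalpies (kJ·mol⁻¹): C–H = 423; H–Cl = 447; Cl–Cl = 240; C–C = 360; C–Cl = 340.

ΔH ≈ −124 kJ

Bonds broken (reactants):
  C–C: 1 × 360 = 360
  C–H: 6 × 423 = 2538
  Cl–Cl: 1 × 240 = 240
  Σ(broken) = 3138 kJ
Bonds formed (products):
  C–C: 1 × 360 = 360
  C–Cl: 1 × 340 = 340
  C–H: 5 × 423 = 2115
  H–Cl: 1 × 447 = 447
  Σ(formed) = 3262 kJ
ΔH = Σ(broken) − Σ(formed) = 3138 − 3262 = −124 kJ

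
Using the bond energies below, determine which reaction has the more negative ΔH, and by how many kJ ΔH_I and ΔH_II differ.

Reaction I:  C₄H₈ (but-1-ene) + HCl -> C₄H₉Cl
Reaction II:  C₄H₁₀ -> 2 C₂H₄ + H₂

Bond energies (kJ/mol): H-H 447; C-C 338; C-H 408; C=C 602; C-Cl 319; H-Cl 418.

Reaction I:
  Bonds broken (reactants):
    C-C: 2 × 338 = 676
    C-H: 8 × 408 = 3264
    C=C: 1 × 602 = 602
    H-Cl: 1 × 418 = 418
    Σ(broken) = 4960 kJ
  Bonds formed (products):
    C-C: 3 × 338 = 1014
    C-Cl: 1 × 319 = 319
    C-H: 9 × 408 = 3672
    Σ(formed) = 5005 kJ
  ΔH_I = 4960 − 5005 = −45 kJ
Reaction II:
  Bonds broken (reactants):
    C-C: 3 × 338 = 1014
    C-H: 10 × 408 = 4080
    Σ(broken) = 5094 kJ
  Bonds formed (products):
    C-H: 8 × 408 = 3264
    C=C: 2 × 602 = 1204
    H-H: 1 × 447 = 447
    Σ(formed) = 4915 kJ
  ΔH_II = 5094 − 4915 = +179 kJ
ΔH_I − ΔH_II = −224 kJ, so reaction I has the more negative ΔH; |ΔH_I − ΔH_II| = 224 kJ.

Reaction I, by 224 kJ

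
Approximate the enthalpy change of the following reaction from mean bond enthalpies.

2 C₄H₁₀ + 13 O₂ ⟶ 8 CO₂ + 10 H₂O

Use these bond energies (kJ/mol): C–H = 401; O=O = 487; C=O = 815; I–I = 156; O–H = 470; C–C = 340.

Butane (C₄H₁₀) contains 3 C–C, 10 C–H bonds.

Bonds broken (reactants):
  C–C: 6 × 340 = 2040
  C–H: 20 × 401 = 8020
  O=O: 13 × 487 = 6331
  Σ(broken) = 16391 kJ
Bonds formed (products):
  C=O: 16 × 815 = 13040
  O–H: 20 × 470 = 9400
  Σ(formed) = 22440 kJ
ΔH = Σ(broken) − Σ(formed) = 16391 − 22440 = −6049 kJ

ΔH ≈ −6049 kJ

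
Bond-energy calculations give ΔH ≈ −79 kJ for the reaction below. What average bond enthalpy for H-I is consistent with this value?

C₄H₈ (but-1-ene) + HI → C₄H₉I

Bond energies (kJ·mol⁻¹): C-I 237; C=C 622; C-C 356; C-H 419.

Let D be the H-I bond energy.
Σ(broken) = 2×356 + 8×419 + 1×622 + 1×D = 4686 + D
Σ(formed) = 3×356 + 9×419 + 1×237 = 5076
ΔH = Σ(broken) − Σ(formed) = (4686 + D) − (5076) = −390 + D
Setting this equal to −79 kJ gives D = 311 kJ/mol.

D(H-I) ≈ 311 kJ/mol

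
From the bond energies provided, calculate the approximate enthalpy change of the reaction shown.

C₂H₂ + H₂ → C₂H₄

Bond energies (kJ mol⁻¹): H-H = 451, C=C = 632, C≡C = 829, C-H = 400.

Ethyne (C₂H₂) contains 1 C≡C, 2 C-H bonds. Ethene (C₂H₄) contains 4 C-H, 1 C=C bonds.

ΔH ≈ −152 kJ

Bonds broken (reactants):
  C≡C: 1 × 829 = 829
  C-H: 2 × 400 = 800
  H-H: 1 × 451 = 451
  Σ(broken) = 2080 kJ
Bonds formed (products):
  C-H: 4 × 400 = 1600
  C=C: 1 × 632 = 632
  Σ(formed) = 2232 kJ
ΔH = Σ(broken) − Σ(formed) = 2080 − 2232 = −152 kJ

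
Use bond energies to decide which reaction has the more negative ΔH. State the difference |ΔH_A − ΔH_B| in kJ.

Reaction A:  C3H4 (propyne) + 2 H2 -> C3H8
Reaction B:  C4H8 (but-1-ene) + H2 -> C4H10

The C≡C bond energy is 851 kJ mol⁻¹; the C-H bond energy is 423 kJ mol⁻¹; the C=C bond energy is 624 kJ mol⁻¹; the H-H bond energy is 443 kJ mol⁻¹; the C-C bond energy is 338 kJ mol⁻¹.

Reaction A, by 176 kJ

Reaction A:
  Bonds broken (reactants):
    C≡C: 1 × 851 = 851
    C-C: 1 × 338 = 338
    C-H: 4 × 423 = 1692
    H-H: 2 × 443 = 886
    Σ(broken) = 3767 kJ
  Bonds formed (products):
    C-C: 2 × 338 = 676
    C-H: 8 × 423 = 3384
    Σ(formed) = 4060 kJ
  ΔH_A = 3767 − 4060 = −293 kJ
Reaction B:
  Bonds broken (reactants):
    C-C: 2 × 338 = 676
    C-H: 8 × 423 = 3384
    C=C: 1 × 624 = 624
    H-H: 1 × 443 = 443
    Σ(broken) = 5127 kJ
  Bonds formed (products):
    C-C: 3 × 338 = 1014
    C-H: 10 × 423 = 4230
    Σ(formed) = 5244 kJ
  ΔH_B = 5127 − 5244 = −117 kJ
ΔH_A − ΔH_B = −176 kJ, so reaction A has the more negative ΔH; |ΔH_A − ΔH_B| = 176 kJ.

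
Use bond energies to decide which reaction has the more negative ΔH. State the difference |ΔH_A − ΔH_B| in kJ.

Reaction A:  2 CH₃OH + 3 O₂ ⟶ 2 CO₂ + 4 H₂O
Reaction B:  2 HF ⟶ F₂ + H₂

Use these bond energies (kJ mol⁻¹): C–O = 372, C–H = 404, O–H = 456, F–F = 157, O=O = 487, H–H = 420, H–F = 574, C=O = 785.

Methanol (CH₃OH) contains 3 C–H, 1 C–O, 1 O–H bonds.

Reaction A:
  Bonds broken (reactants):
    C–H: 6 × 404 = 2424
    C–O: 2 × 372 = 744
    O–H: 2 × 456 = 912
    O=O: 3 × 487 = 1461
    Σ(broken) = 5541 kJ
  Bonds formed (products):
    C=O: 4 × 785 = 3140
    O–H: 8 × 456 = 3648
    Σ(formed) = 6788 kJ
  ΔH_A = 5541 − 6788 = −1247 kJ
Reaction B:
  Bonds broken (reactants):
    H–F: 2 × 574 = 1148
    Σ(broken) = 1148 kJ
  Bonds formed (products):
    F–F: 1 × 157 = 157
    H–H: 1 × 420 = 420
    Σ(formed) = 577 kJ
  ΔH_B = 1148 − 577 = +571 kJ
ΔH_A − ΔH_B = −1818 kJ, so reaction A has the more negative ΔH; |ΔH_A − ΔH_B| = 1818 kJ.

Reaction A, by 1818 kJ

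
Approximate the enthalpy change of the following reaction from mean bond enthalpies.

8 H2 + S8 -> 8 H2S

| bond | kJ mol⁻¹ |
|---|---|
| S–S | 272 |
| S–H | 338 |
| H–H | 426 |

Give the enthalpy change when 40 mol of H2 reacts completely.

ΔH = +880 kJ

Bonds broken (reactants):
  H–H: 8 × 426 = 3408
  S–S: 8 × 272 = 2176
  Σ(broken) = 5584 kJ
Bonds formed (products):
  S–H: 16 × 338 = 5408
  Σ(formed) = 5408 kJ
ΔH = Σ(broken) − Σ(formed) = 5584 − 5408 = +176 kJ
For 5× the reaction as written: 5 × (+176) = +880 kJ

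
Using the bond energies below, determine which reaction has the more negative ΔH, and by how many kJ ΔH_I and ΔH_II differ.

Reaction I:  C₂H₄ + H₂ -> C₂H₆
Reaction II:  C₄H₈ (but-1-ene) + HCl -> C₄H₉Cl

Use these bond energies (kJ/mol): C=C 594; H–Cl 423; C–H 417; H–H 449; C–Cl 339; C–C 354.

Reaction I:
  Bonds broken (reactants):
    C–H: 4 × 417 = 1668
    C=C: 1 × 594 = 594
    H–H: 1 × 449 = 449
    Σ(broken) = 2711 kJ
  Bonds formed (products):
    C–C: 1 × 354 = 354
    C–H: 6 × 417 = 2502
    Σ(formed) = 2856 kJ
  ΔH_I = 2711 − 2856 = −145 kJ
Reaction II:
  Bonds broken (reactants):
    C–C: 2 × 354 = 708
    C–H: 8 × 417 = 3336
    C=C: 1 × 594 = 594
    H–Cl: 1 × 423 = 423
    Σ(broken) = 5061 kJ
  Bonds formed (products):
    C–C: 3 × 354 = 1062
    C–Cl: 1 × 339 = 339
    C–H: 9 × 417 = 3753
    Σ(formed) = 5154 kJ
  ΔH_II = 5061 − 5154 = −93 kJ
ΔH_I − ΔH_II = −52 kJ, so reaction I has the more negative ΔH; |ΔH_I − ΔH_II| = 52 kJ.

Reaction I, by 52 kJ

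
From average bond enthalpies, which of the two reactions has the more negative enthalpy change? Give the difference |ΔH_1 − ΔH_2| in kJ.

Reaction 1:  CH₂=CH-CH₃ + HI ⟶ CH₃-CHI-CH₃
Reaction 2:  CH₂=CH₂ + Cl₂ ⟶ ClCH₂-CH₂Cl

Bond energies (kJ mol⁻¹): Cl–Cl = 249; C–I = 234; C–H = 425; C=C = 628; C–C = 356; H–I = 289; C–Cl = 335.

Reaction 1:
  Bonds broken (reactants):
    C–C: 1 × 356 = 356
    C–H: 6 × 425 = 2550
    C=C: 1 × 628 = 628
    H–I: 1 × 289 = 289
    Σ(broken) = 3823 kJ
  Bonds formed (products):
    C–C: 2 × 356 = 712
    C–H: 7 × 425 = 2975
    C–I: 1 × 234 = 234
    Σ(formed) = 3921 kJ
  ΔH_1 = 3823 − 3921 = −98 kJ
Reaction 2:
  Bonds broken (reactants):
    C–H: 4 × 425 = 1700
    C=C: 1 × 628 = 628
    Cl–Cl: 1 × 249 = 249
    Σ(broken) = 2577 kJ
  Bonds formed (products):
    C–C: 1 × 356 = 356
    C–Cl: 2 × 335 = 670
    C–H: 4 × 425 = 1700
    Σ(formed) = 2726 kJ
  ΔH_2 = 2577 − 2726 = −149 kJ
ΔH_1 − ΔH_2 = +51 kJ, so reaction 2 has the more negative ΔH; |ΔH_1 − ΔH_2| = 51 kJ.

Reaction 2, by 51 kJ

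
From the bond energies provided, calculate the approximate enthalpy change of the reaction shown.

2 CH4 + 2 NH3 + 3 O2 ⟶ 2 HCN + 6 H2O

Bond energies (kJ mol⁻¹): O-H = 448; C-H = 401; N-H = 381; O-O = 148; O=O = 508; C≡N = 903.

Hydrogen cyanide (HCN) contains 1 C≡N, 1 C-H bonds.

ΔH ≈ −966 kJ

Bonds broken (reactants):
  C-H: 8 × 401 = 3208
  N-H: 6 × 381 = 2286
  O=O: 3 × 508 = 1524
  Σ(broken) = 7018 kJ
Bonds formed (products):
  C≡N: 2 × 903 = 1806
  C-H: 2 × 401 = 802
  O-H: 12 × 448 = 5376
  Σ(formed) = 7984 kJ
ΔH = Σ(broken) − Σ(formed) = 7018 − 7984 = −966 kJ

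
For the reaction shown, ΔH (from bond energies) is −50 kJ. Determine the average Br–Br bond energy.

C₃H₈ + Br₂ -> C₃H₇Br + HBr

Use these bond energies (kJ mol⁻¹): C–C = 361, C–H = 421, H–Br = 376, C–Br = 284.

Let D be the Br–Br bond energy.
Σ(broken) = 1×D + 2×361 + 8×421 = 4090 + D
Σ(formed) = 1×284 + 2×361 + 7×421 + 1×376 = 4329
ΔH = Σ(broken) − Σ(formed) = (4090 + D) − (4329) = −239 + D
Setting this equal to −50 kJ gives D = 189 kJ/mol.

D(Br–Br) ≈ 189 kJ/mol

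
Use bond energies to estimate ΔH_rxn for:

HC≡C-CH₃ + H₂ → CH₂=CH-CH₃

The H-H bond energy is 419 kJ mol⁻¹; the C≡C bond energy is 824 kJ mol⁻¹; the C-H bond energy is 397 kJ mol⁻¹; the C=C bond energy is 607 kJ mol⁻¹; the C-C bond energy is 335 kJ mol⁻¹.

Bonds broken (reactants):
  C≡C: 1 × 824 = 824
  C-C: 1 × 335 = 335
  C-H: 4 × 397 = 1588
  H-H: 1 × 419 = 419
  Σ(broken) = 3166 kJ
Bonds formed (products):
  C-C: 1 × 335 = 335
  C-H: 6 × 397 = 2382
  C=C: 1 × 607 = 607
  Σ(formed) = 3324 kJ
ΔH = Σ(broken) − Σ(formed) = 3166 − 3324 = −158 kJ

ΔH ≈ −158 kJ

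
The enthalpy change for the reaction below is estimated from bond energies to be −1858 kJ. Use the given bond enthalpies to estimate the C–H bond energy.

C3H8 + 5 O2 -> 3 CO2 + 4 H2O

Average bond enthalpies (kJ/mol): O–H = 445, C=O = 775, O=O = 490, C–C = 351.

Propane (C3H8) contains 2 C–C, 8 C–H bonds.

D(C–H) ≈ 400 kJ/mol

Let D be the C–H bond energy.
Σ(broken) = 2×351 + 8×D + 5×490 = 3152 + 8D
Σ(formed) = 6×775 + 8×445 = 8210
ΔH = Σ(broken) − Σ(formed) = (3152 + 8D) − (8210) = −5058 + 8D
Setting this equal to −1858 kJ gives 8D = 3200, so D = 400 kJ/mol.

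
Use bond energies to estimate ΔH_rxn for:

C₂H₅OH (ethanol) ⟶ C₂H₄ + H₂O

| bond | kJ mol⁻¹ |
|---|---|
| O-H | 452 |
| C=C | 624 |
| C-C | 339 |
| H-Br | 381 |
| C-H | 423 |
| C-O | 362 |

Bonds broken (reactants):
  C-C: 1 × 339 = 339
  C-H: 5 × 423 = 2115
  C-O: 1 × 362 = 362
  O-H: 1 × 452 = 452
  Σ(broken) = 3268 kJ
Bonds formed (products):
  C-H: 4 × 423 = 1692
  C=C: 1 × 624 = 624
  O-H: 2 × 452 = 904
  Σ(formed) = 3220 kJ
ΔH = Σ(broken) − Σ(formed) = 3268 − 3220 = +48 kJ

ΔH ≈ +48 kJ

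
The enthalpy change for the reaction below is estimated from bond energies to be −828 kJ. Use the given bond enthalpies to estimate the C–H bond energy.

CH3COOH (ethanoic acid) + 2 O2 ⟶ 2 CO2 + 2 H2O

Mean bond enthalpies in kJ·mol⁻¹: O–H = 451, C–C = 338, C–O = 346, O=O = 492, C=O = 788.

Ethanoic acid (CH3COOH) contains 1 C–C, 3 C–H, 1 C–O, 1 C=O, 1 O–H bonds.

D(C–H) ≈ 407 kJ/mol

Let D be the C–H bond energy.
Σ(broken) = 1×338 + 3×D + 1×346 + 1×788 + 1×451 + 2×492 = 2907 + 3D
Σ(formed) = 4×788 + 4×451 = 4956
ΔH = Σ(broken) − Σ(formed) = (2907 + 3D) − (4956) = −2049 + 3D
Setting this equal to −828 kJ gives 3D = 1221, so D = 407 kJ/mol.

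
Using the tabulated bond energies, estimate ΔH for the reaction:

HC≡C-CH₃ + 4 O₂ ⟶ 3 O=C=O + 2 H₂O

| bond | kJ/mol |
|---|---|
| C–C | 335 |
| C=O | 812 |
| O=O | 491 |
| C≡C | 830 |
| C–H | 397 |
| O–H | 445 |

Bonds broken (reactants):
  C≡C: 1 × 830 = 830
  C–C: 1 × 335 = 335
  C–H: 4 × 397 = 1588
  O=O: 4 × 491 = 1964
  Σ(broken) = 4717 kJ
Bonds formed (products):
  C=O: 6 × 812 = 4872
  O–H: 4 × 445 = 1780
  Σ(formed) = 6652 kJ
ΔH = Σ(broken) − Σ(formed) = 4717 − 6652 = −1935 kJ

ΔH ≈ −1935 kJ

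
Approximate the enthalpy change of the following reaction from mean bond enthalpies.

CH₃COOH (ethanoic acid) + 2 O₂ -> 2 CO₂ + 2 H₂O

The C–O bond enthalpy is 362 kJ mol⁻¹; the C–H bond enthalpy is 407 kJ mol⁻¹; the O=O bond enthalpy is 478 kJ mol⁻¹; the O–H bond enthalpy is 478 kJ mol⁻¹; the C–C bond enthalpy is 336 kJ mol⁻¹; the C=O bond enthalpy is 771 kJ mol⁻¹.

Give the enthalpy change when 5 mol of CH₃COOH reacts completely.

Bonds broken (reactants):
  C–C: 1 × 336 = 336
  C–H: 3 × 407 = 1221
  C–O: 1 × 362 = 362
  C=O: 1 × 771 = 771
  O–H: 1 × 478 = 478
  O=O: 2 × 478 = 956
  Σ(broken) = 4124 kJ
Bonds formed (products):
  C=O: 4 × 771 = 3084
  O–H: 4 × 478 = 1912
  Σ(formed) = 4996 kJ
ΔH = Σ(broken) − Σ(formed) = 4124 − 4996 = −872 kJ
For 5× the reaction as written: 5 × (−872) = −4360 kJ

ΔH = −4360 kJ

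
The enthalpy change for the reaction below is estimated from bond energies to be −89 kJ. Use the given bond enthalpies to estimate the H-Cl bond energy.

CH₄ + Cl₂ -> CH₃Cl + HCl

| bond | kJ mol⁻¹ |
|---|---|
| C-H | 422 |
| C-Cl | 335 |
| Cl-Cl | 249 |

Let D be the H-Cl bond energy.
Σ(broken) = 4×422 + 1×249 = 1937
Σ(formed) = 1×335 + 3×422 + 1×D = 1601 + D
ΔH = Σ(broken) − Σ(formed) = (1937) − (1601 + D) = +336 − D
Setting this equal to −89 kJ gives D = 425 kJ/mol.

D(H-Cl) ≈ 425 kJ/mol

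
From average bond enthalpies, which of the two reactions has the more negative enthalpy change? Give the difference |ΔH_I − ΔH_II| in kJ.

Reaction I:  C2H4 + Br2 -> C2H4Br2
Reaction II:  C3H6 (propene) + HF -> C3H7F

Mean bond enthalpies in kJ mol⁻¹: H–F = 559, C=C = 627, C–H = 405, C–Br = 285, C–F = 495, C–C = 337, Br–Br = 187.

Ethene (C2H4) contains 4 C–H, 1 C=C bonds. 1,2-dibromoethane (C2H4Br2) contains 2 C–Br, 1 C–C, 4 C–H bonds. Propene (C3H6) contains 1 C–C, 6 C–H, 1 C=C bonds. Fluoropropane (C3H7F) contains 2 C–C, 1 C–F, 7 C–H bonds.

Reaction I, by 42 kJ

Reaction I:
  Bonds broken (reactants):
    Br–Br: 1 × 187 = 187
    C–H: 4 × 405 = 1620
    C=C: 1 × 627 = 627
    Σ(broken) = 2434 kJ
  Bonds formed (products):
    C–Br: 2 × 285 = 570
    C–C: 1 × 337 = 337
    C–H: 4 × 405 = 1620
    Σ(formed) = 2527 kJ
  ΔH_I = 2434 − 2527 = −93 kJ
Reaction II:
  Bonds broken (reactants):
    C–C: 1 × 337 = 337
    C–H: 6 × 405 = 2430
    C=C: 1 × 627 = 627
    H–F: 1 × 559 = 559
    Σ(broken) = 3953 kJ
  Bonds formed (products):
    C–C: 2 × 337 = 674
    C–F: 1 × 495 = 495
    C–H: 7 × 405 = 2835
    Σ(formed) = 4004 kJ
  ΔH_II = 3953 − 4004 = −51 kJ
ΔH_I − ΔH_II = −42 kJ, so reaction I has the more negative ΔH; |ΔH_I − ΔH_II| = 42 kJ.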